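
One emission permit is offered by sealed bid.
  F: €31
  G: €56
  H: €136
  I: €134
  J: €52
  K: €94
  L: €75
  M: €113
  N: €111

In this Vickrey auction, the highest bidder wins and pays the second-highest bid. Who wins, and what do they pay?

Bids ranked: 136 (H) > 134 (I) > 113 (M) > 111 (N) > 94 (K) > 75 (L) > …
Second-price: H pays I's bid of €134.

H pays €134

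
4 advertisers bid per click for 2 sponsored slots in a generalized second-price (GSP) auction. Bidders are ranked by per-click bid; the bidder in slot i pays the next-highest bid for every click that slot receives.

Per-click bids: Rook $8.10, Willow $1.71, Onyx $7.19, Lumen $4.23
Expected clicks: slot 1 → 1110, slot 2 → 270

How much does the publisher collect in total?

Ranked by bid: $8.10 (Rook) > $7.19 (Onyx) > $4.23 (Lumen) > …
Slot 1: Rook pays $7.19 × 1110 = $7980.90
Slot 2: Onyx pays $4.23 × 270 = $1142.10
Total = $9123.00

Total revenue: $9123.00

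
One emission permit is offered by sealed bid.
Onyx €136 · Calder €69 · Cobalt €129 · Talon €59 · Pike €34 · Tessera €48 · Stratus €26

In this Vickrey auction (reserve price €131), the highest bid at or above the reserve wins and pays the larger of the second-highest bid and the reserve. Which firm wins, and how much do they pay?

Onyx pays €131

Vickrey auction (reserve price €131): the highest bid at or above the reserve wins and pays the larger of the second-highest bid and the reserve.
Sorting bids: 136 (Onyx) > 129 (Cobalt) > 69 (Calder) > 59 (Talon) > 48 (Tessera) > 34 (Pike) > …
Highest eligible bid: Onyx at €136.
max(second-highest €129, reserve €131) = €131.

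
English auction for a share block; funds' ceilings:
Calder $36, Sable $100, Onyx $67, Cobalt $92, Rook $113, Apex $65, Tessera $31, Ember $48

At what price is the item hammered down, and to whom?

Rook wins at $100

Rule: the price rises until one bidder remains; the winner pays the price at which the last rival dropped out.
Limits ranked: 113 (Rook) > 100 (Sable) > 92 (Cobalt) > 67 (Onyx) > 65 (Apex) > 48 (Ember) > …
Sable is the last rival to drop out, at $100; Rook remains and wins at that price.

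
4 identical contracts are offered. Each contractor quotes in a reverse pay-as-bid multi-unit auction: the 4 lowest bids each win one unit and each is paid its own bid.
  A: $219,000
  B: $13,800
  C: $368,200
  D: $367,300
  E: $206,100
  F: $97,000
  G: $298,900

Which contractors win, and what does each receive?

Bids ranked low→high: 13,800 (B), 97,000 (F), 206,100 (E), 219,000 (A), 298,900 (G), 367,300 (D), …
The 4 lowest are B, F, E, A.
Each winner is paid its own bid: B $13,800, F $97,000, E $206,100, A $219,000.

B $13,800, F $97,000, E $206,100, A $219,000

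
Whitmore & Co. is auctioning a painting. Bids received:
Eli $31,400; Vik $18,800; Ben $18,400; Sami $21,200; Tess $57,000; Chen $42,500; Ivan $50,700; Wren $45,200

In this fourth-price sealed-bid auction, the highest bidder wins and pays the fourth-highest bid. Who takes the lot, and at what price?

Bids ranked: 57,000 (Tess) > 50,700 (Ivan) > 45,200 (Wren) > 42,500 (Chen) > 31,400 (Eli) > 21,200 (Sami) > …
Tess is highest; pays the fourth-highest bid, $42,500.

Tess pays $42,500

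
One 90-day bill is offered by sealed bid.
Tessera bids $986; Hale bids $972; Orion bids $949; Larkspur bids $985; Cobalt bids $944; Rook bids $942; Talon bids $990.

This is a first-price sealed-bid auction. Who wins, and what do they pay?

Talon pays $990

Bids ranked: 990 (Talon) > 986 (Tessera) > 985 (Larkspur) > 972 (Hale) > 949 (Orion) > 944 (Cobalt) > …
First-price: Talon pays what they bid, $990.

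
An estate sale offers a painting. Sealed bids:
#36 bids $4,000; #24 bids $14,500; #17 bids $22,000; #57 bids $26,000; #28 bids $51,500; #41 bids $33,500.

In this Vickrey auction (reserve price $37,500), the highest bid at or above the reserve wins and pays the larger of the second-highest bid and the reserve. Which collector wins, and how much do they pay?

Rule: the highest bid at or above the reserve wins and pays the larger of the second-highest bid and the reserve.
Bids in order: 51,500 (#28) > 33,500 (#41) > 26,000 (#57) > 22,000 (#17) > 14,500 (#24) > 4,000 (#36)
#28 has the top bid at or above the reserve ($51,500).
max(second-highest $33,500, reserve $37,500) = $37,500.

#28 pays $37,500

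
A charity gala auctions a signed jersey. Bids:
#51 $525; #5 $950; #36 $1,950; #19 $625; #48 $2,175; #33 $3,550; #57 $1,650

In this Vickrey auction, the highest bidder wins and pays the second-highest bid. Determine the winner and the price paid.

#33 pays $2,175

Rule: the highest bidder wins and pays the second-highest bid.
Bids in order: 3,550 (#33) > 2,175 (#48) > 1,950 (#36) > 1,650 (#57) > 950 (#5) > 625 (#19) > …
#33 is highest; pays the second-highest bid, $2,175.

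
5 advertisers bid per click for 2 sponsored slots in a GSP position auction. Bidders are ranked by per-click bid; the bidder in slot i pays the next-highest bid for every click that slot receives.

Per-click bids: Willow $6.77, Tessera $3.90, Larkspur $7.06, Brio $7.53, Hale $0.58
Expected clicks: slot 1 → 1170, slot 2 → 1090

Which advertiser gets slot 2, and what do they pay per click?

Per-click bids in order: $7.53 (Brio) > $7.06 (Larkspur) > $6.77 (Willow) > …
Slot 2 goes to the second-ranked bidder, Larkspur, who pays the next bid down: $6.77/click.

Larkspur; $6.77 per click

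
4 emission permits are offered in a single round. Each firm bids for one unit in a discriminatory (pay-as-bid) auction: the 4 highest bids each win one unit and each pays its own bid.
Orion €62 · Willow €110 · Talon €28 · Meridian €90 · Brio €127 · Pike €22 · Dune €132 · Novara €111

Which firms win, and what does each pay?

Dune €132, Brio €127, Novara €111, Willow €110

Sorting: 132 (Dune), 127 (Brio), 111 (Novara), 110 (Willow), 90 (Meridian), 62 (Orion), …
The 4 highest are Dune, Brio, Novara, Willow.
Each winner pays its own bid: Dune €132, Brio €127, Novara €111, Willow €110.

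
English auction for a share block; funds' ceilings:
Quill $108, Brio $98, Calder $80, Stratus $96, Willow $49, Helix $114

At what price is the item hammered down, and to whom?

Helix wins at $108

Limits ranked: 114 (Helix) > 108 (Quill) > 98 (Brio) > 96 (Stratus) > 80 (Calder) > 49 (Willow)
Quill is the last rival to drop out, at $108; Helix remains and wins at that price.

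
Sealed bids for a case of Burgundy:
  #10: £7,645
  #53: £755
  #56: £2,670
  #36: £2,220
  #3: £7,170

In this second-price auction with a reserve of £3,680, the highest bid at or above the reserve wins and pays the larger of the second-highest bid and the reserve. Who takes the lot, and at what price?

#10 pays £7,170

Bids in order: 7,645 (#10) > 7,170 (#3) > 2,670 (#56) > 2,220 (#36) > 755 (#53)
#10 has the top bid at or above the reserve (£7,645).
Second-highest bid £7,170 exceeds the reserve £3,680 → payment £7,170.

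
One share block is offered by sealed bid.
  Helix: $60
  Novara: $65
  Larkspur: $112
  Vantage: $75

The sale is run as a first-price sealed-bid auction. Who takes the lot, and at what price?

Larkspur pays $112

First-price sealed-bid auction: the highest bidder wins and pays their own bid.
Sorting bids: 112 (Larkspur) > 75 (Vantage) > 65 (Novara) > 60 (Helix)
Larkspur is highest → pays own bid, $112.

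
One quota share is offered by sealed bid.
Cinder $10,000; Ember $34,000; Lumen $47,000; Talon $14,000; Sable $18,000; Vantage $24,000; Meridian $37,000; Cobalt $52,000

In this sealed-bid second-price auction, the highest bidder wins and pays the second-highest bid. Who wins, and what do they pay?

Bids ranked: 52,000 (Cobalt) > 47,000 (Lumen) > 37,000 (Meridian) > 34,000 (Ember) > 24,000 (Vantage) > 18,000 (Sable) > …
Cobalt is highest; pays the second-highest bid, $47,000.

Cobalt pays $47,000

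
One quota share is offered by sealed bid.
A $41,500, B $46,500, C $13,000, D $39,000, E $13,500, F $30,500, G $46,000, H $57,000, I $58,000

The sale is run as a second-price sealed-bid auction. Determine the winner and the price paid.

Sorting bids: 58,000 (I) > 57,000 (H) > 46,500 (B) > 46,000 (G) > 41,500 (A) > 39,000 (D) > …
Second-price: I pays H's bid of $57,000.

I pays $57,000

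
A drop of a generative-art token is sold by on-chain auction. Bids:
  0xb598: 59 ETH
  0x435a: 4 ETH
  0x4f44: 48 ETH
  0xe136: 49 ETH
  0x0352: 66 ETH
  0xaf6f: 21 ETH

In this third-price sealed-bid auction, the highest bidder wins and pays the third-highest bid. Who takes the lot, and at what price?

0x0352 pays 49 ETH

Bids ranked: 66 (0x0352) > 59 (0xb598) > 49 (0xe136) > 48 (0x4f44) > 21 (0xaf6f) > 4 (0x435a)
0x0352 wins; payment is bid #3 in the ranking = 49 ETH.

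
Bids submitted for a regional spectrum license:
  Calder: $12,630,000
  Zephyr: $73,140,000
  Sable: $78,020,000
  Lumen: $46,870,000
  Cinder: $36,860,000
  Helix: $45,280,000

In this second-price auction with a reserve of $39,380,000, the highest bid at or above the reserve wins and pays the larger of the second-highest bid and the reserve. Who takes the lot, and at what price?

Second-price auction with a reserve of $39,380,000: the highest bid at or above the reserve wins and pays the larger of the second-highest bid and the reserve.
Bids in order: 78,020,000 (Sable) > 73,140,000 (Zephyr) > 46,870,000 (Lumen) > 45,280,000 (Helix) > 36,860,000 (Cinder) > 12,630,000 (Calder)
Sable has the top bid at or above the reserve ($78,020,000).
Second-highest bid $73,140,000 exceeds the reserve $39,380,000 → payment $73,140,000.

Sable pays $73,140,000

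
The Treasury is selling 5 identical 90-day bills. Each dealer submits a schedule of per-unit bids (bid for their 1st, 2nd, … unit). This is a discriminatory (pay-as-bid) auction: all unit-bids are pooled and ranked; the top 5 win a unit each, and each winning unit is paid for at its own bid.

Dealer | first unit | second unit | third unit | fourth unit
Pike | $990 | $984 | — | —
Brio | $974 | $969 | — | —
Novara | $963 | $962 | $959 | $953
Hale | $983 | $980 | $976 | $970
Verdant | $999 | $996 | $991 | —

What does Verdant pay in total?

Merging the schedules and taking the best 5: 999 (Verdant-1), 996 (Verdant-2), 991 (Verdant-3), 990 (Pike-1), 984 (Pike-2)
Next rejected bid: $983 (not a price — pay-as-bid).
Verdant's winning unit-bids: 999 + 996 + 991 = $2,986.

Verdant pays $2,986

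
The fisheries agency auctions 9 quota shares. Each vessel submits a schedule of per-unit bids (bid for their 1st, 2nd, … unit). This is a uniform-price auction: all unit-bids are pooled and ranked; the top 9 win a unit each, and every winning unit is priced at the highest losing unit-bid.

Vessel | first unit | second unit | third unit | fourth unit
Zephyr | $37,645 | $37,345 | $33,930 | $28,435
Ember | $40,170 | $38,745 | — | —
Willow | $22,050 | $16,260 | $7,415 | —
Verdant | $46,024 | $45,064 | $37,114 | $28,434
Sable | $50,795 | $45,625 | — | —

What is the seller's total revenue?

Total revenue: $305,370

All unit-bids, highest first — top 9: 50,795 (Sable-1), 46,024 (Verdant-1), 45,625 (Sable-2), 45,064 (Verdant-2), 40,170 (Ember-1), 38,745 (Ember-2), 37,645 (Zephyr-1), 37,345 (Zephyr-2), 37,114 (Verdant-3)
Highest rejected unit-bid = $33,930.
Allocation: Ember 2, Sable 2, Verdant 3, Zephyr 2. Every unit priced at $33,930.
Revenue = 9 × 33,930 = $305,370.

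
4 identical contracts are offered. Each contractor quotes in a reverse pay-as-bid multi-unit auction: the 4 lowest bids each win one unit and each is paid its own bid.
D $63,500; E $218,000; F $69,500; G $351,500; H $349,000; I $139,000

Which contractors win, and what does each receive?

D $63,500, F $69,500, I $139,000, E $218,000

Ordering the bids: 63,500 (D), 69,500 (F), 139,000 (I), 218,000 (E), 349,000 (H), 351,500 (G)
The 4 lowest are D, F, I, E.
Each winner is paid its own bid: D $63,500, F $69,500, I $139,000, E $218,000.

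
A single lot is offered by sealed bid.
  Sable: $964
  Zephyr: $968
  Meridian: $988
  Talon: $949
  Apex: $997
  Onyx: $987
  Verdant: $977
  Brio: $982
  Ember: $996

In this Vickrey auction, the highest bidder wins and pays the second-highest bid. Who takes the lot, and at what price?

Rule: the highest bidder wins and pays the second-highest bid.
Bids in order: 997 (Apex) > 996 (Ember) > 988 (Meridian) > 987 (Onyx) > 982 (Brio) > 977 (Verdant) > …
Apex wins with the highest bid; price is set by the runner-up at $996.

Apex pays $996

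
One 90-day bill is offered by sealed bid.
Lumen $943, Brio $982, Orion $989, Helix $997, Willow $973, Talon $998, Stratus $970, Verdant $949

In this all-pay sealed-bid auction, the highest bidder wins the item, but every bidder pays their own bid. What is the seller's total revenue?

Total revenue: $7,801

All-pay sealed-bid auction: the highest bidder wins the item, but every bidder pays their own bid.
Bids ranked: 998 (Talon) > 997 (Helix) > 989 (Orion) > 982 (Brio) > 973 (Willow) > 970 (Stratus) > …
Every bidder forfeits their bid regardless of winning.
Revenue = 943 + 982 + 989 + 997 + 973 + 998 + 970 + 949 = $7,801.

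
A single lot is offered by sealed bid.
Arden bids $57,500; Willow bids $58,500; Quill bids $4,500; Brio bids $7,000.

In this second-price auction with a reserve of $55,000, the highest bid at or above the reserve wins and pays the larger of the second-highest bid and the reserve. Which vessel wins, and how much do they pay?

Willow pays $57,500

Second-price auction with a reserve of $55,000: the highest bid at or above the reserve wins and pays the larger of the second-highest bid and the reserve.
Bids in order: 58,500 (Willow) > 57,500 (Arden) > 7,000 (Brio) > 4,500 (Quill)
Willow has the top bid at or above the reserve ($58,500).
Second-highest bid $57,500 exceeds the reserve $55,000 → payment $57,500.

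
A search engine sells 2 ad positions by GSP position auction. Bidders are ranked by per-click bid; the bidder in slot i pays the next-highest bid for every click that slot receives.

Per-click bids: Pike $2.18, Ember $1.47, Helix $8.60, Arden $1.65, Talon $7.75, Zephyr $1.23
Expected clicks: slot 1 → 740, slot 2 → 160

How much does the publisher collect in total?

Total revenue: $6083.80

Sorting advertisers: $8.60 (Helix) > $7.75 (Talon) > $2.18 (Pike) > …
Slot 1: Helix pays $7.75 × 740 = $5735.00
Slot 2: Talon pays $2.18 × 160 = $348.80
Total = $6083.80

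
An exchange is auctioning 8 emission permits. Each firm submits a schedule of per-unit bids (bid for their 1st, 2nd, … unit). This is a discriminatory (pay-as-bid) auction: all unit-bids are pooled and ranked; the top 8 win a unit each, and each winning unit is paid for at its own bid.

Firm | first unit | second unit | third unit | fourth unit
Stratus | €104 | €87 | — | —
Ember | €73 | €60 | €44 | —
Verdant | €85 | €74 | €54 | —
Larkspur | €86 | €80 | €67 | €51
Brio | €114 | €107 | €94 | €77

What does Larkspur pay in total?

Pooled unit-bids ranked (top 8): 114 (Brio-1), 107 (Brio-2), 104 (Stratus-1), 94 (Brio-3), 87 (Stratus-2), 86 (Larkspur-1), 85 (Verdant-1), 80 (Larkspur-2)
Next rejected bid: €77 (not a price — pay-as-bid).
Larkspur's winning unit-bids: 86 + 80 = €166.

Larkspur pays €166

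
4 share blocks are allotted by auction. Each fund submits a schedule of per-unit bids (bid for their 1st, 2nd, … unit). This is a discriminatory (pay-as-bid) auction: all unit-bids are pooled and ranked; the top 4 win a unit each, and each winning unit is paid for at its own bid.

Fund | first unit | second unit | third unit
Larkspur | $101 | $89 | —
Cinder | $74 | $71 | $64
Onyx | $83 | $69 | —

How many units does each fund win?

Cinder 1, Larkspur 2, Onyx 1

All unit-bids, highest first — top 4: 101 (Larkspur-1), 89 (Larkspur-2), 83 (Onyx-1), 74 (Cinder-1)
Next rejected bid: $71 (not a price — pay-as-bid).
Allocation: Cinder 1, Larkspur 2, Onyx 1.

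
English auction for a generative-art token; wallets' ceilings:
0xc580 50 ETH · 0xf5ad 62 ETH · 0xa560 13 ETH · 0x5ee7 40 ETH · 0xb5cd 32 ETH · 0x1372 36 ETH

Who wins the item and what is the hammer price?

Ascending (English) auction: the price rises until one bidder remains; the winner pays the price at which the last rival dropped out.
Limits in order: 62 (0xf5ad) > 50 (0xc580) > 40 (0x5ee7) > 36 (0x1372) > 32 (0xb5cd) > 13 (0xa560)
Bidding ends when 0xc580 exits at 50 ETH; 0xf5ad takes it.

0xf5ad wins at 50 ETH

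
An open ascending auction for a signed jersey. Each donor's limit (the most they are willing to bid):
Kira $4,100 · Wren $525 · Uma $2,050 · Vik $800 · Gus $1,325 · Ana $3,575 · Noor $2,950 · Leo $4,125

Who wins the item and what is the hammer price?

Sorting limits: 4,125 (Leo) > 4,100 (Kira) > 3,575 (Ana) > 2,950 (Noor) > 2,050 (Uma) > 1,325 (Gus) > …
Bidding ends when Kira exits at $4,100; Leo takes it.

Leo wins at $4,100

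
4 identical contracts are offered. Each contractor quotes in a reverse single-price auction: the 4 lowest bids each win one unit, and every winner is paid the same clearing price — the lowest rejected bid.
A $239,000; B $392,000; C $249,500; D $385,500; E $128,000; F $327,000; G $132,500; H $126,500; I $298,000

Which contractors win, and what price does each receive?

Sorting: 126,500 (H), 128,000 (E), 132,500 (G), 239,000 (A), 249,500 (C), 298,000 (I), …
Lowest 4: H, E, G, A.
Lowest unsuccessful bid: $249,500 → clearing price.

H, E, G, A; each is paid $249,500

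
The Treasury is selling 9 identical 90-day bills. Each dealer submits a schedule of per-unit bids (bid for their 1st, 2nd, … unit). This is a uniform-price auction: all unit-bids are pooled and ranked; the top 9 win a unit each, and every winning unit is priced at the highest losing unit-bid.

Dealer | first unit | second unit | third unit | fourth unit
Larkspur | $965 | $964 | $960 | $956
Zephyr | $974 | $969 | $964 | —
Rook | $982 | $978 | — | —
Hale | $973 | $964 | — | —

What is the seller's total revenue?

Pooled unit-bids ranked (top 9): 982 (Rook-1), 978 (Rook-2), 974 (Zephyr-1), 973 (Hale-1), 969 (Zephyr-2), 965 (Larkspur-1), 964 (Larkspur-2), 964 (Zephyr-3), 964 (Hale-2)
The (k+1)-th unit-bid is $960.
Allocation: Hale 2, Larkspur 2, Rook 2, Zephyr 3. Every unit priced at $960.
Revenue = 9 × 960 = $8,640.

Total revenue: $8,640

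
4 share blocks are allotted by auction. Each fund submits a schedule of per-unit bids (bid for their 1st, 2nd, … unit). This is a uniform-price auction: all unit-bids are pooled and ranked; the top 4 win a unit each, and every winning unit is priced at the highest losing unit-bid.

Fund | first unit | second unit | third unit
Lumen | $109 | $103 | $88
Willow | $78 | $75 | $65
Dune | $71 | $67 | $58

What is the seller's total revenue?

Pooled unit-bids ranked (top 4): 109 (Lumen-1), 103 (Lumen-2), 88 (Lumen-3), 78 (Willow-1)
First bid not allocated: $75.
Allocation: Lumen 3, Willow 1. Every unit priced at $75.
Revenue = 4 × 75 = $300.

Total revenue: $300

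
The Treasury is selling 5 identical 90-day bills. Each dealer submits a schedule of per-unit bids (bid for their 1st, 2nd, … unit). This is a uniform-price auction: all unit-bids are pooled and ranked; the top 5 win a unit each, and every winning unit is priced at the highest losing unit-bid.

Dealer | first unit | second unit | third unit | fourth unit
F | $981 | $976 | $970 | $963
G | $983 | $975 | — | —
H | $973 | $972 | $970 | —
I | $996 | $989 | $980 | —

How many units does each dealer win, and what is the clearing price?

F 1, G 1, I 3; clearing price $976

All unit-bids, highest first — top 5: 996 (I-1), 989 (I-2), 983 (G-1), 981 (F-1), 980 (I-3)
First bid not allocated: $976.
Allocation: F 1, G 1, I 3.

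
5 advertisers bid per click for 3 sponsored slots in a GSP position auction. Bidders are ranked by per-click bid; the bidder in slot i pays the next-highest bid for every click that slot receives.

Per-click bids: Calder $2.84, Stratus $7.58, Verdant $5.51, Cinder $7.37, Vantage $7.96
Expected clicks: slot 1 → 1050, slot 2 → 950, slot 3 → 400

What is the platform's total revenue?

Total revenue: $17164.50

Sorting advertisers: $7.96 (Vantage) > $7.58 (Stratus) > $7.37 (Cinder) > $5.51 (Verdant) > …
Slot 1: Vantage pays $7.58 × 1050 = $7959.00
Slot 2: Stratus pays $7.37 × 950 = $7001.50
Slot 3: Cinder pays $5.51 × 400 = $2204.00
Total = $17164.50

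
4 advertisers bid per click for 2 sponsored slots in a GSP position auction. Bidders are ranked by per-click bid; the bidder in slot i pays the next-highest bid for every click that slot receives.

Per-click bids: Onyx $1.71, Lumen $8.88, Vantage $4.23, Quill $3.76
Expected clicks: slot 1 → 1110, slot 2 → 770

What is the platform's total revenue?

Total revenue: $7590.50

Sorting advertisers: $8.88 (Lumen) > $4.23 (Vantage) > $3.76 (Quill) > …
Slot 1: Lumen pays $4.23 × 1110 = $4695.30
Slot 2: Vantage pays $3.76 × 770 = $2895.20
Total = $7590.50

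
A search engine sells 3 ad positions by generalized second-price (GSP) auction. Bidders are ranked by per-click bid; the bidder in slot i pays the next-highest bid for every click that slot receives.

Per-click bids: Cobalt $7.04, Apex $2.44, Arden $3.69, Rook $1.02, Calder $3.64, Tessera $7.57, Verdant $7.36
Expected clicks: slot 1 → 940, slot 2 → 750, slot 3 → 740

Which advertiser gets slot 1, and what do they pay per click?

Tessera; $7.36 per click

Sorting advertisers: $7.57 (Tessera) > $7.36 (Verdant) > $7.04 (Cobalt) > $3.69 (Arden) > …
Slot 1 goes to the first-ranked bidder, Tessera, who pays the next bid down: $7.36/click.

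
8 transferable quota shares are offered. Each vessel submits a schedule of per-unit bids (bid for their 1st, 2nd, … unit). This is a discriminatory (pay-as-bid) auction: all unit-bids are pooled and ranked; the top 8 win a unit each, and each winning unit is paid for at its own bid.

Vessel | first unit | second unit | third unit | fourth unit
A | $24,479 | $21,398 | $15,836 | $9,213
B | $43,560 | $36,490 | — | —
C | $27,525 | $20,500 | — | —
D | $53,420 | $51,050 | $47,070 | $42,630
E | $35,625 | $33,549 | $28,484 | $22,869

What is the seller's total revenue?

Total revenue: $343,394

All unit-bids, highest first — top 8: 53,420 (D-1), 51,050 (D-2), 47,070 (D-3), 43,560 (B-1), 42,630 (D-4), 36,490 (B-2), 35,625 (E-1), 33,549 (E-2)
Next rejected bid: $28,484 (not a price — pay-as-bid).
Each winning unit pays its own bid.
Revenue = 53,420 + 51,050 + 47,070 + 43,560 + 42,630 + 36,490 + 35,625 + 33,549 = $343,394.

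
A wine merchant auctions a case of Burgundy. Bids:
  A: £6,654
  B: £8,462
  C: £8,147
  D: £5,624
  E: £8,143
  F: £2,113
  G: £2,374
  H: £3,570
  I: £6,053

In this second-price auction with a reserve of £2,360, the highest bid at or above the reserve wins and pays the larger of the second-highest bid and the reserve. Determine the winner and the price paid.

Sorting bids: 8,462 (B) > 8,147 (C) > 8,143 (E) > 6,654 (A) > 6,053 (I) > 5,624 (D) > …
B has the top bid at or above the reserve (£8,462).
Second-highest bid £8,147 exceeds the reserve £2,360 → payment £8,147.

B pays £8,147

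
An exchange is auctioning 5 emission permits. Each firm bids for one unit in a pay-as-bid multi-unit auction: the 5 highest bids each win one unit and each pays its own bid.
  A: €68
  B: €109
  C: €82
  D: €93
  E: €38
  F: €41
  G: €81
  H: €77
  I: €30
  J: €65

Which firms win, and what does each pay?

B €109, D €93, C €82, G €81, H €77

Sorting: 109 (B), 93 (D), 82 (C), 81 (G), 77 (H), 68 (A), 65 (J), …
The 5 highest are B, D, C, G, H.
Each winner pays its own bid: B €109, D €93, C €82, G €81, H €77.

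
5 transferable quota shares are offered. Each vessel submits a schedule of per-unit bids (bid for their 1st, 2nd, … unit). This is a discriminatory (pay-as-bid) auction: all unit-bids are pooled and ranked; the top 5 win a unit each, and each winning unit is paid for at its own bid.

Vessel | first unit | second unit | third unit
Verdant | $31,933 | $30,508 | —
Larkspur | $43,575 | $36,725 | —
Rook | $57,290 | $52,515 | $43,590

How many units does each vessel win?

Larkspur 2, Rook 3

Merging the schedules and taking the best 5: 57,290 (Rook-1), 52,515 (Rook-2), 43,590 (Rook-3), 43,575 (Larkspur-1), 36,725 (Larkspur-2)
Next rejected bid: $31,933 (not a price — pay-as-bid).
Allocation: Larkspur 2, Rook 3.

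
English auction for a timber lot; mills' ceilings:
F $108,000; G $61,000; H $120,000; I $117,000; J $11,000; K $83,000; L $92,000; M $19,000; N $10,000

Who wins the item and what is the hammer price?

Rule: the price rises until one bidder remains; the winner pays the price at which the last rival dropped out.
Limits in order: 120,000 (H) > 117,000 (I) > 108,000 (F) > 92,000 (L) > 83,000 (K) > 61,000 (G) > …
Once the price passes $117,000, only H is left; the hammer falls at I's limit of $117,000.

H wins at $117,000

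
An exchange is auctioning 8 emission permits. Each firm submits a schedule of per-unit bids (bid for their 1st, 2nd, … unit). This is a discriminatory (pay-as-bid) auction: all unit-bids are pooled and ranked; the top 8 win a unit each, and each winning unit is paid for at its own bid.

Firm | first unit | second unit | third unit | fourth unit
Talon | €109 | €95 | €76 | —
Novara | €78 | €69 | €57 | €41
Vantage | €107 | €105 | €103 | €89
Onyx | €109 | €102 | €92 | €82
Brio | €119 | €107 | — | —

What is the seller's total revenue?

Pooled unit-bids ranked (top 8): 119 (Brio-1), 109 (Talon-1), 109 (Onyx-1), 107 (Vantage-1), 107 (Brio-2), 105 (Vantage-2), 103 (Vantage-3), 102 (Onyx-2)
Next rejected bid: €95 (not a price — pay-as-bid).
Each winning unit pays its own bid.
Revenue = 119 + 109 + 109 + 107 + 107 + 105 + 103 + 102 = €861.

Total revenue: €861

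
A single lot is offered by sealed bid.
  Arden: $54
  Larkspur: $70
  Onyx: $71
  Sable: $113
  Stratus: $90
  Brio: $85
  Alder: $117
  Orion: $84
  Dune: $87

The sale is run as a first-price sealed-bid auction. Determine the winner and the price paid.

Alder pays $117

Rule: the highest bidder wins and pays their own bid.
Bids ranked: 117 (Alder) > 113 (Sable) > 90 (Stratus) > 87 (Dune) > 85 (Brio) > 84 (Orion) > …
Alder is highest → pays own bid, $117.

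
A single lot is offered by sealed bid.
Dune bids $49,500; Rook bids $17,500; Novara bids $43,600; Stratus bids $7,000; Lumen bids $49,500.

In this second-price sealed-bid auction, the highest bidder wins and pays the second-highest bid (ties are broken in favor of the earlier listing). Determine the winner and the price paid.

Second-price sealed-bid auction: the highest bidder wins and pays the second-highest bid.
Bids in order: 49,500 (Dune) > 49,500 (Lumen) > 43,600 (Novara) > 17,500 (Rook) > 7,000 (Stratus)
Tie at $49,500 → Dune wins by tie-break.
Second-price: Dune pays Lumen's bid of $49,500.

Dune pays $49,500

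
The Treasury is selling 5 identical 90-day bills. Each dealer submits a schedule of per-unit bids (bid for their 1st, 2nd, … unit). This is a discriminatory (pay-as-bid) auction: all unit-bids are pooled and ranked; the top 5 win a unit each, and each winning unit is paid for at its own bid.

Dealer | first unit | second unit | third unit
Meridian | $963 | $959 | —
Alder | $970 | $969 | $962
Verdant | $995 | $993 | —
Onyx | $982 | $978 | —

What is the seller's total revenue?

Total revenue: $4,918

All unit-bids, highest first — top 5: 995 (Verdant-1), 993 (Verdant-2), 982 (Onyx-1), 978 (Onyx-2), 970 (Alder-1)
Next rejected bid: $969 (not a price — pay-as-bid).
Each winning unit pays its own bid.
Revenue = 995 + 993 + 982 + 978 + 970 = $4,918.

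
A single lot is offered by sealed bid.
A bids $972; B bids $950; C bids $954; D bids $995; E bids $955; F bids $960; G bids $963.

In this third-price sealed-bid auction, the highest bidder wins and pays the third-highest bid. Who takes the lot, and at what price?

Third-price sealed-bid auction: the highest bidder wins and pays the third-highest bid.
Bids in order: 995 (D) > 972 (A) > 963 (G) > 960 (F) > 955 (E) > 954 (C) > …
D is highest; pays the third-highest bid, $963.

D pays $963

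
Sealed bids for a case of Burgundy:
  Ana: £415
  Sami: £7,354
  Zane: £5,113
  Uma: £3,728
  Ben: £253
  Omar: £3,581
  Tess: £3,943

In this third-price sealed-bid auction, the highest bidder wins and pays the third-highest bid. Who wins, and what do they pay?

Sami pays £3,943

Bids in order: 7,354 (Sami) > 5,113 (Zane) > 3,943 (Tess) > 3,728 (Uma) > 3,581 (Omar) > 415 (Ana) > …
Sami wins; payment is bid #3 in the ranking = £3,943.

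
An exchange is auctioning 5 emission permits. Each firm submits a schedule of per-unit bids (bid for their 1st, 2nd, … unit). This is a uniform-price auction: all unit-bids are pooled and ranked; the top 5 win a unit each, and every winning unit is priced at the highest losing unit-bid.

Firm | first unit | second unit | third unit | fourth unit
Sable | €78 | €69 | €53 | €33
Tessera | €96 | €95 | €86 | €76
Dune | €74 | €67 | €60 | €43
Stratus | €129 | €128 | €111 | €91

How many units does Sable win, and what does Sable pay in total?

Sable: 0 units, pays €0

All unit-bids, highest first — top 5: 129 (Stratus-1), 128 (Stratus-2), 111 (Stratus-3), 96 (Tessera-1), 95 (Tessera-2)
First bid not allocated: €91.
Sable wins 0 unit(s) at €91 each.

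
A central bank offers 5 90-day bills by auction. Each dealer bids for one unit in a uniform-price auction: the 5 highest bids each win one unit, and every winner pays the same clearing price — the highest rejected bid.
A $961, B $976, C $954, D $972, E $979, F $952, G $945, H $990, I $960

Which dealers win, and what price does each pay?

H, E, B, D, A; each pays $960

Sorting: 990 (H), 979 (E), 976 (B), 972 (D), 961 (A), 960 (I), 954 (C), …
Top 5: H, E, B, D, A.
Clearing price = highest rejected bid = $960.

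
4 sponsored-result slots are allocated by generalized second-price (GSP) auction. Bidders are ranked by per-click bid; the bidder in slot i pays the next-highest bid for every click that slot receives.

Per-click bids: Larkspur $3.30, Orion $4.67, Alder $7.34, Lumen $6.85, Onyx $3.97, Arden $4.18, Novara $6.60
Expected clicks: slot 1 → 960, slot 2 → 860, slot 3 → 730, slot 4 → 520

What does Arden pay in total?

Per-click bids in order: $7.34 (Alder) > $6.85 (Lumen) > $6.60 (Novara) > $4.67 (Orion) > $4.18 (Arden) > …
Arden ranks below slot 4 → no slot, pays nothing.

Arden pays $0.00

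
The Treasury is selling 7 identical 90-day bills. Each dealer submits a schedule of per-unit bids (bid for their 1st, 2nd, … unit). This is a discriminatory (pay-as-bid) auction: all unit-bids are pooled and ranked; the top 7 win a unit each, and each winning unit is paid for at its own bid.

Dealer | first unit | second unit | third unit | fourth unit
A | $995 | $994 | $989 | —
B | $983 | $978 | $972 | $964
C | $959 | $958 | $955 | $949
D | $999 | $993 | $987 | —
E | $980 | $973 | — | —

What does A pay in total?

Merging the schedules and taking the best 7: 999 (D-1), 995 (A-1), 994 (A-2), 993 (D-2), 989 (A-3), 987 (D-3), 983 (B-1)
Next rejected bid: $980 (not a price — pay-as-bid).
A's winning unit-bids: 995 + 994 + 989 = $2,978.

A pays $2,978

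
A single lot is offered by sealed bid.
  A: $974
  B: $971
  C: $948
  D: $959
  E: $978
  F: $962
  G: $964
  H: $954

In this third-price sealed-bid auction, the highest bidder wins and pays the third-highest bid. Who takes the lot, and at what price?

Rule: the highest bidder wins and pays the third-highest bid.
Bids ranked: 978 (E) > 974 (A) > 971 (B) > 964 (G) > 962 (F) > 959 (D) > …
E is highest; pays the third-highest bid, $971.

E pays $971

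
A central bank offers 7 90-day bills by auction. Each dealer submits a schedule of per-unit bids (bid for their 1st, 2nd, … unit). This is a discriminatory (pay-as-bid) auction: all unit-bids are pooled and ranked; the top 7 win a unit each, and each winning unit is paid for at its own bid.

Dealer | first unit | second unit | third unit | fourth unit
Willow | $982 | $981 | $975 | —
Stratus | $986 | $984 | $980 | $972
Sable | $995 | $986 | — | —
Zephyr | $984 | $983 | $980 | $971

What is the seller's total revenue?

Pooled unit-bids ranked (top 7): 995 (Sable-1), 986 (Stratus-1), 986 (Sable-2), 984 (Stratus-2), 984 (Zephyr-1), 983 (Zephyr-2), 982 (Willow-1)
Next rejected bid: $981 (not a price — pay-as-bid).
Each winning unit pays its own bid.
Revenue = 995 + 986 + 986 + 984 + 984 + 983 + 982 = $6,900.

Total revenue: $6,900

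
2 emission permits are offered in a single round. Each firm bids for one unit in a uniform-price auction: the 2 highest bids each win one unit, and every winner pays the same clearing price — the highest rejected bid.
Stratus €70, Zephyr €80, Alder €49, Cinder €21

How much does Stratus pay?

Stratus pays €49

Bids ranked high→low: 80 (Zephyr), 70 (Stratus), 49 (Alder), 21 (Cinder)
The 2 highest are Zephyr, Stratus.
First losing bid is Alder's €49, which sets the uniform price.
Stratus wins → pays €49.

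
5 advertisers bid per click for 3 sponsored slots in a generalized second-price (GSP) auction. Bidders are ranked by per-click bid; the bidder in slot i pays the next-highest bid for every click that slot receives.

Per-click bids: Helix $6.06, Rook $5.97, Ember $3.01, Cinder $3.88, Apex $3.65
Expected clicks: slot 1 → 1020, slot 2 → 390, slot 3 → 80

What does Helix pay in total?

Per-click bids in order: $6.06 (Helix) > $5.97 (Rook) > $3.88 (Cinder) > $3.65 (Apex) > …
Helix holds slot 1 → pays next bid $5.97 × 1020 clicks = $6089.40.

Helix pays $6089.40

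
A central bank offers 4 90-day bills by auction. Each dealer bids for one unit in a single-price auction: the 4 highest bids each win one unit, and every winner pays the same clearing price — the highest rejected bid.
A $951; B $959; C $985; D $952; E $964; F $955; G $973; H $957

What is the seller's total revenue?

Bids ranked high→low: 985 (C), 973 (G), 964 (E), 959 (B), 957 (H), 955 (F), …
Top 4: C, G, E, B.
First losing bid is H's $957, which sets the uniform price.
Total revenue = 4 × $957 = $3,828.

Total revenue: $3,828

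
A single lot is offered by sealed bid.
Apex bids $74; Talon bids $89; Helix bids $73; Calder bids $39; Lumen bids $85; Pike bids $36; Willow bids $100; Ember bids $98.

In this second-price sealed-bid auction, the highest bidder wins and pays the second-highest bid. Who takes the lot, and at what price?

Willow pays $98

Sorting bids: 100 (Willow) > 98 (Ember) > 89 (Talon) > 85 (Lumen) > 74 (Apex) > 73 (Helix) > …
Second-price: Willow pays Ember's bid of $98.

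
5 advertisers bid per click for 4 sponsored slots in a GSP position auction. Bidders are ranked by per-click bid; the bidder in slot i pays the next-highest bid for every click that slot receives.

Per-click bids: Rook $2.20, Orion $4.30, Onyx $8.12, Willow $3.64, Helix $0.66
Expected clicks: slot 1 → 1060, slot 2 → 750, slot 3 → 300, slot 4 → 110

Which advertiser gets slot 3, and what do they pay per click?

Willow; $2.20 per click

Ranked by bid: $8.12 (Onyx) > $4.30 (Orion) > $3.64 (Willow) > $2.20 (Rook) > $0.66 (Helix)
Slot 3 goes to the third-ranked bidder, Willow, who pays the next bid down: $2.20/click.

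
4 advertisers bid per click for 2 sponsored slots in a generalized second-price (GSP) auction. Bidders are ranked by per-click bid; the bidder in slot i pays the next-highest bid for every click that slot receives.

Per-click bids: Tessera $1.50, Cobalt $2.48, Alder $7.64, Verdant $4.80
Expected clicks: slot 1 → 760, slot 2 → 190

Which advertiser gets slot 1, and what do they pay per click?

Alder; $4.80 per click

Ranked by bid: $7.64 (Alder) > $4.80 (Verdant) > $2.48 (Cobalt) > …
Slot 1 goes to the first-ranked bidder, Alder, who pays the next bid down: $4.80/click.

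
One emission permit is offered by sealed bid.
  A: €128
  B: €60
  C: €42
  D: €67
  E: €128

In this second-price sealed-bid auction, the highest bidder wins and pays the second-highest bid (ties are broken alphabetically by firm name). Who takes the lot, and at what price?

Bids ranked: 128 (A) > 128 (E) > 67 (D) > 60 (B) > 42 (C)
Tie at €128 → A wins by tie-break.
A is highest; pays the second-highest bid, €128.

A pays €128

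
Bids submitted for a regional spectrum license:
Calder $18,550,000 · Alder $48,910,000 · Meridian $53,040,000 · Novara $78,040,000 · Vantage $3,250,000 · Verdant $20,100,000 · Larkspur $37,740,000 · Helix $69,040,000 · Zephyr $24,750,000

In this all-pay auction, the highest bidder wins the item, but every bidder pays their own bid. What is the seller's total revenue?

Total revenue: $353,420,000

Bids ranked: 78,040,000 (Novara) > 69,040,000 (Helix) > 53,040,000 (Meridian) > 48,910,000 (Alder) > 37,740,000 (Larkspur) > 24,750,000 (Zephyr) > …
Every bidder forfeits their bid regardless of winning.
Revenue = 18,550,000 + 48,910,000 + 53,040,000 + 78,040,000 + 3,250,000 + 20,100,000 + 37,740,000 + 69,040,000 + 24,750,000 = $353,420,000.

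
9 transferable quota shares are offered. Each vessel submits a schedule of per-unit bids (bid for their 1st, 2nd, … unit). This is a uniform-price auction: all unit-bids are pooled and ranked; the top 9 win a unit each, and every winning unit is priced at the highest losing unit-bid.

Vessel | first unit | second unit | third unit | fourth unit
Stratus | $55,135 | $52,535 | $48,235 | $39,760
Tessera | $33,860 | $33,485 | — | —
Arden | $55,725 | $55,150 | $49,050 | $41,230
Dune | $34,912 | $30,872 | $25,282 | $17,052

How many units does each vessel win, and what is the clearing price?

Pooled unit-bids ranked (top 9): 55,725 (Arden-1), 55,150 (Arden-2), 55,135 (Stratus-1), 52,535 (Stratus-2), 49,050 (Arden-3), 48,235 (Stratus-3), 41,230 (Arden-4), 39,760 (Stratus-4), 34,912 (Dune-1)
Highest rejected unit-bid = $33,860.
Allocation: Arden 4, Dune 1, Stratus 4.

Arden 4, Dune 1, Stratus 4; clearing price $33,860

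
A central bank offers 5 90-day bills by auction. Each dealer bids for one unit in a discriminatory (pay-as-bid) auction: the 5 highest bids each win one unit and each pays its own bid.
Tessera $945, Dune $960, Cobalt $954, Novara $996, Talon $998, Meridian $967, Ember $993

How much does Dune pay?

Sorting: 998 (Talon), 996 (Novara), 993 (Ember), 967 (Meridian), 960 (Dune), 954 (Cobalt), 945 (Tessera)
Top 5: Talon, Novara, Ember, Meridian, Dune.
Dune wins → own bid $960.

Dune pays $960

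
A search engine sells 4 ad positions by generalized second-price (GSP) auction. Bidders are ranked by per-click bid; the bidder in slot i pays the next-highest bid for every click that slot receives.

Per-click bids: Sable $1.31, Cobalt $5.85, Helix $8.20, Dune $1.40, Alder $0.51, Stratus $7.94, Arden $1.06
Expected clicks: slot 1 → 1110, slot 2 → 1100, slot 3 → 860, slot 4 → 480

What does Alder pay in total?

Alder pays $0.00

Ranked by bid: $8.20 (Helix) > $7.94 (Stratus) > $5.85 (Cobalt) > $1.40 (Dune) > $1.31 (Sable) > …
Alder ranks below slot 4 → no slot, pays nothing.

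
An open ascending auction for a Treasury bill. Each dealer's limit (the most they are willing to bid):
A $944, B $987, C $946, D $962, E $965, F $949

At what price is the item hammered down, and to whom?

Open ascending-bid auction: the price rises until one bidder remains; the winner pays the price at which the last rival dropped out.
Sorting limits: 987 (B) > 965 (E) > 962 (D) > 949 (F) > 946 (C) > 944 (A)
E is the last rival to drop out, at $965; B remains and wins at that price.

B wins at $965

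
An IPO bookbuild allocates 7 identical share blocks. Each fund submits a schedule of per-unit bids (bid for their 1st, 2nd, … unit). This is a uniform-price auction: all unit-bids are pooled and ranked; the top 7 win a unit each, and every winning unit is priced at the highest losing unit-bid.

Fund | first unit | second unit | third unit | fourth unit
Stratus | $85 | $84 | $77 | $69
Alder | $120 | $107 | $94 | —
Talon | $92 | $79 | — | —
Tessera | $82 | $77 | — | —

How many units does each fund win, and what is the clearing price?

Pooled unit-bids ranked (top 7): 120 (Alder-1), 107 (Alder-2), 94 (Alder-3), 92 (Talon-1), 85 (Stratus-1), 84 (Stratus-2), 82 (Tessera-1)
The (k+1)-th unit-bid is $79.
Allocation: Alder 3, Stratus 2, Talon 1, Tessera 1.

Alder 3, Stratus 2, Talon 1, Tessera 1; clearing price $79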